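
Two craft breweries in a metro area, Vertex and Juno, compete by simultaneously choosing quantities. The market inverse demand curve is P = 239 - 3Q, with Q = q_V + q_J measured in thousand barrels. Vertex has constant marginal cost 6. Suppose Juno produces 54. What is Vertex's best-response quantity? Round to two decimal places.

11.83

With the rival's output fixed at 54, Vertex's profit is π_V = (239 - 3·54 - 3q_V)q_V - (6q_V) = (77 - 3q_V)q_V - (6q_V).
∂π_V/∂q_V = 71 - 6q_V = 0, so q_V = 71/6.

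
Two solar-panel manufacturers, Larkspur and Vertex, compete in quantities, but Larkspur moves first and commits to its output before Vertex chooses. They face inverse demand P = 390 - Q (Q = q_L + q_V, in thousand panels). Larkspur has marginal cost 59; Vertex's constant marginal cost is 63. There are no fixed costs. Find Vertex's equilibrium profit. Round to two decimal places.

The follower Vertex best-responds to any q_L: π_V = (390 - Q)q_V - 63q_V.
∂π_V/∂q_V = 327 - q_L - 2q_V = 0 gives the reaction function q_V = (327 - q_L)/2.
Larkspur substitutes q_V(q_L) into its own profit: π_L = q_L(390 - q_L - (327 - q_L)/2) - 59q_L = (453/2 - (1/2)q_L)q_L - 59q_L.
Maximising: ∂π_L/∂q_L = 335/2 - q_L = 0, giving q_L = 335/2.
Then q_V = (327 - 335/2)/2 = 319/4.
Price P = 390 - 989/4 = 571/4.
Vertex's profit: (571/4 - 63)·(319/4) = 6360.0625.

6360.06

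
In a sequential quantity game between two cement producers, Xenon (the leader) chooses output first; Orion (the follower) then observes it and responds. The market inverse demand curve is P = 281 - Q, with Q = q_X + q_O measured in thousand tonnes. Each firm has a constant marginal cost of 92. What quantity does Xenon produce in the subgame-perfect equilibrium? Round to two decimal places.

94.50

The follower Orion best-responds to any q_X: π_O = (281 - Q)q_O - 92q_O.
Setting the follower's marginal profit to zero, 189 - q_X - 2q_O = 0, i.e. q_O = (189 - q_X)/2.
Xenon substitutes q_O(q_X) into its own profit: π_X = q_X(281 - q_X - (189 - q_X)/2) - 92q_X = (373/2 - (1/2)q_X)q_X - 92q_X.
Maximising: ∂π_X/∂q_X = 189/2 - q_X = 0, giving q_X = 189/2.
Then q_O = (189 - 189/2)/2 = 189/4.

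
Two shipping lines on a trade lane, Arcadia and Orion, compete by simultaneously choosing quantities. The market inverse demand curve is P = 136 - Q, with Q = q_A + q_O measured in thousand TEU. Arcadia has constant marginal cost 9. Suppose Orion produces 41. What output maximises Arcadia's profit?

With the rival's output fixed at 41, Arcadia's profit is π_A = (136 - 41 - q_A)q_A - (9q_A) = (95 - q_A)q_A - (9q_A).
∂π_A/∂q_A = 86 - 2q_A = 0, so q_A = 43.

43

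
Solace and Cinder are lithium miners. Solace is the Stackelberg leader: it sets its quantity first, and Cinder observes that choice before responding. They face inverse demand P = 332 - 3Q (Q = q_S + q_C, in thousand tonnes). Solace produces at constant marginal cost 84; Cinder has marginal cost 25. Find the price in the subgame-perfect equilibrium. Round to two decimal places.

The follower Cinder best-responds to any q_S: π_C = (332 - 3Q)q_C - 25q_C.
Setting the follower's marginal profit to zero, 307 - 3q_S - 6q_C = 0, i.e. q_C = (307 - 3q_S)/6.
Solace substitutes q_C(q_S) into its own profit: π_S = q_S(332 - 3q_S - (307 - 3q_S)/2) - 84q_S = (357/2 - (3/2)q_S)q_S - 84q_S.
The leader's first-order condition 189/2 - 3q_S = 0 yields q_S = 63/2.
Then q_C = (307 - 3·(63/2))/6 = 425/12.
Total output Q = 803/12, so price P = 332 - 3·(803/12) = 525/4.

131.25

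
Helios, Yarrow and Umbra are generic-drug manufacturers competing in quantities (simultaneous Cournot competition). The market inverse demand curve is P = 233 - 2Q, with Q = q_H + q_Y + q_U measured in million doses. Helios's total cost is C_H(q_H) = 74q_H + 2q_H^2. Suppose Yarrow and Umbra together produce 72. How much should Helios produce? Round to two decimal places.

1.88

With rivals' combined output fixed at 72, Helios's profit is π_H = (233 - 2·72 - 2q_H)q_H - (74q_H + 2q_H²) = (89 - 2q_H)q_H - (74q_H + 2q_H²).
∂π_H/∂q_H = 15 - 8q_H = 0, so q_H = 15/8.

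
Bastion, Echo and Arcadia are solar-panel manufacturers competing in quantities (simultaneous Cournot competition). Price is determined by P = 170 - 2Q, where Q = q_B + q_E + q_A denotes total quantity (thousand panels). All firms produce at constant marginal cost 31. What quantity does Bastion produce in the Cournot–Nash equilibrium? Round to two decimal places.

17.38

A representative firm's profit is π_i = q_i(170 - 2Q) - 31q_i.
First-order condition (treating rivals' output as given): 139 - 4q_i - 2·Σ_{j≠i} q_j = 0.
By symmetry each firm produces the same amount; substituting Σ_{j≠i} q_j = 2q_i yields q_i = 139/8.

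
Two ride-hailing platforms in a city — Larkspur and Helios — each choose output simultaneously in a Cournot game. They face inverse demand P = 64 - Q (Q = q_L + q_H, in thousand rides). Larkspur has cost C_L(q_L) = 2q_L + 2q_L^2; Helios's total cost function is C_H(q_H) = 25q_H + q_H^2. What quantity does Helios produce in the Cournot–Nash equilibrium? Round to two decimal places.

Larkspur's profit: π_L = (64 - Q)q_L - (2q_L + 2q_L²). Setting ∂π_L/∂q_L = 0: 62 - 6q_L - (q_H) = 0.
Helios's profit: π_H = (64 - Q)q_H - (25q_H + q_H²). Setting ∂π_H/∂q_H = 0: 39 - 4q_H - (q_L) = 0.
Best responses: q_L = (62 - q_H)/6, q_H = (39 - q_L)/4.
Substituting one into the other gives q_L = 209/23 and q_H = 172/23.

7.48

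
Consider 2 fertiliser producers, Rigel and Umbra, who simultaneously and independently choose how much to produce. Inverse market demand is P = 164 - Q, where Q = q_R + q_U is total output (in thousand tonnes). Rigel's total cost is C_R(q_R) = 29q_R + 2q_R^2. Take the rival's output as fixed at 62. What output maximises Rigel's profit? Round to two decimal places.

12.17

With the rival's output fixed at 62, Rigel's profit is π_R = (164 - 62 - q_R)q_R - (29q_R + 2q_R²) = (102 - q_R)q_R - (29q_R + 2q_R²).
∂π_R/∂q_R = 73 - 6q_R = 0, so q_R = 73/6.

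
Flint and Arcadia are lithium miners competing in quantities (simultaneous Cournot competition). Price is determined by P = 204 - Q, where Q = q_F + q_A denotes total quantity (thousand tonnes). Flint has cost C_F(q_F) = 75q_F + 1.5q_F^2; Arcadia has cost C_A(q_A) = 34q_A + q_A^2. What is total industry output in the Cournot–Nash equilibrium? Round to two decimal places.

56.16

Flint's profit: π_F = (204 - Q)q_F - (75q_F + (3/2)q_F²). Setting ∂π_F/∂q_F = 0: 129 - 5q_F - (q_A) = 0.
Arcadia's profit: π_A = (204 - Q)q_A - (34q_A + q_A²). Setting ∂π_A/∂q_A = 0: 170 - 4q_A - (q_F) = 0.
Rearranging gives the reaction functions q_F = (129 - q_A)/5 and q_A = (170 - q_F)/4.
Solving the pair: q_F = 346/19, q_A = 721/19.
Total output Q = 346/19 + 721/19 = 1067/19.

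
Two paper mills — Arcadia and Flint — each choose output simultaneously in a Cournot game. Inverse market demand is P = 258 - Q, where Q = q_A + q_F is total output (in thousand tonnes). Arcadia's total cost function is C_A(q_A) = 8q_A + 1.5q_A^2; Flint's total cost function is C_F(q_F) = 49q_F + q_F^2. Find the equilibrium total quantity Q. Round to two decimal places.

83.47

Arcadia's profit: π_A = (258 - Q)q_A - (8q_A + (3/2)q_A²). Setting ∂π_A/∂q_A = 0: 250 - 5q_A - (q_F) = 0.
Flint's profit: π_F = (258 - Q)q_F - (49q_F + q_F²). Setting ∂π_F/∂q_F = 0: 209 - 4q_F - (q_A) = 0.
Best responses: q_A = (250 - q_F)/5, q_F = (209 - q_A)/4.
Substituting one into the other gives q_A = 791/19 and q_F = 795/19.
Total output Q = 791/19 + 795/19 = 1586/19.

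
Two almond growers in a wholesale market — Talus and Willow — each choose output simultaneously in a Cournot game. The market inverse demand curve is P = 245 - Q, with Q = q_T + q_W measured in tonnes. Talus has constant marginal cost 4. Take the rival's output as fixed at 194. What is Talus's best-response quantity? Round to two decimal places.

23.50

With the rival's output fixed at 194, Talus's profit is π_T = (245 - 194 - q_T)q_T - (4q_T) = (51 - q_T)q_T - (4q_T).
∂π_T/∂q_T = 47 - 2q_T = 0, so q_T = 47/2.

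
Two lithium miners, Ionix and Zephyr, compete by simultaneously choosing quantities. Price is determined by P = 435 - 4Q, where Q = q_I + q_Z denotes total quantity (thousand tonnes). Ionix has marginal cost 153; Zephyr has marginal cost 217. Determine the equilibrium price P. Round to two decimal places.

268.33

Ionix's profit: π_I = (435 - 4Q)q_I - (153q_I). Setting ∂π_I/∂q_I = 0: 282 - 8q_I - 4(q_Z) = 0.
Zephyr's profit: π_Z = (435 - 4Q)q_Z - (217q_Z). Setting ∂π_Z/∂q_Z = 0: 218 - 8q_Z - 4(q_I) = 0.
So q_I = (282 - 4q_Z)/8 and q_Z = (218 - 4q_I)/8.
Substituting one into the other gives q_I = 173/6 and q_Z = 77/6.
Total output Q = 125/3, so price P = 435 - 4·(125/3) = 805/3.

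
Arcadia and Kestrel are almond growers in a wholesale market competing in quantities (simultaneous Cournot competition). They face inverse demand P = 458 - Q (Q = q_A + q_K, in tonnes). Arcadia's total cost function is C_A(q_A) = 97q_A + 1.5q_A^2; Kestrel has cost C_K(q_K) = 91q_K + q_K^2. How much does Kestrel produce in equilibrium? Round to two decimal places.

Arcadia's profit: π_A = (458 - Q)q_A - (97q_A + (3/2)q_A²). Setting ∂π_A/∂q_A = 0: 361 - 5q_A - (q_K) = 0.
Kestrel's first-order condition: 367 - 4q_K - (q_A) = 0.
Best responses: q_A = (361 - q_K)/5, q_K = (367 - q_A)/4.
Substituting one into the other gives q_A = 1077/19 and q_K = 1474/19.

77.58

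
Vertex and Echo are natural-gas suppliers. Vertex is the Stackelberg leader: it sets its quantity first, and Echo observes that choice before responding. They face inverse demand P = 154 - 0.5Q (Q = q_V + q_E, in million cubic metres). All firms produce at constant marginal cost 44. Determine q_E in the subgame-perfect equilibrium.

The follower Echo best-responds to any q_V: π_E = (154 - 0.5Q)q_E - 44q_E.
Follower FOC: 110 - (1/2)q_V - q_E = 0, so q_E(q_V) = (110 - (1/2)q_V).
Vertex substitutes q_E(q_V) into its own profit: π_V = q_V(154 - (1/2)q_V - (110 - (1/2)q_V)/2) - 44q_V = (99 - (1/4)q_V)q_V - 44q_V.
Leader FOC: 55 - (1/2)q_V = 0, so q_V = 110.
Then q_E = (110 - (1/2)·110) = 55.

55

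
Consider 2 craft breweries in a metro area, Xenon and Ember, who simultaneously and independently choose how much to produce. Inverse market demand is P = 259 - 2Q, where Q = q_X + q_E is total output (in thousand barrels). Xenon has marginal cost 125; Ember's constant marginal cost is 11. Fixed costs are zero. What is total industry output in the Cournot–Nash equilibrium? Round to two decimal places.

Xenon's profit: π_X = (259 - 2Q)q_X - (125q_X). Setting ∂π_X/∂q_X = 0: 134 - 4q_X - 2(q_E) = 0.
Ember's first-order condition: 248 - 4q_E - 2(q_X) = 0.
Rearranging gives the reaction functions q_X = (134 - 2q_E)/4 and q_E = (248 - 2q_X)/4.
Substituting one into the other gives q_X = 10/3 and q_E = 181/3.
Total output Q = 10/3 + 181/3 = 191/3.

63.67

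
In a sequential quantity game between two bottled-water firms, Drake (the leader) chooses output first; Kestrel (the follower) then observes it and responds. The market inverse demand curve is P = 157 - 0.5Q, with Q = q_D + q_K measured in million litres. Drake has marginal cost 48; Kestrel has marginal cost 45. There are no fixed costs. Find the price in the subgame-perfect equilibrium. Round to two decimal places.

The follower Kestrel best-responds to any q_D: π_K = (157 - 0.5Q)q_K - 45q_K.
Follower FOC: 112 - (1/2)q_D - q_K = 0, so q_K(q_D) = (112 - (1/2)q_D).
The leader anticipates this reaction. Substituting into P = 157 - 0.5Q gives P = 101 - (1/4)q_D, so π_D = (101 - (1/4)q_D)q_D - 48q_D.
The leader's first-order condition 53 - (1/2)q_D = 0 yields q_D = 106.
Then q_K = (112 - (1/2)·106) = 59.
Total output Q = 165, so price P = 157 - (1/2)·165 = 149/2.

74.50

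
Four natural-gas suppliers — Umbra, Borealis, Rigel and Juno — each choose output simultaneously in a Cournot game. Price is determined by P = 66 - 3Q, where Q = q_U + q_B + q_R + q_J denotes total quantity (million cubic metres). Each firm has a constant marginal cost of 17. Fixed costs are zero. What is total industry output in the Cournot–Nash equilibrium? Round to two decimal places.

A representative firm's profit is π_i = q_i(66 - 3Q) - 17q_i.
First-order condition (treating rivals' output as given): 49 - 6q_i - 3·Σ_{j≠i} q_j = 0.
With identical firms every q_j equals q_i, so Σ_{j≠i} q_j = 3q_i and 49 = 15q_i, giving q_i = 49/15.
Total output Q = 49/15 + 49/15 + 49/15 + 49/15 = 196/15.

13.07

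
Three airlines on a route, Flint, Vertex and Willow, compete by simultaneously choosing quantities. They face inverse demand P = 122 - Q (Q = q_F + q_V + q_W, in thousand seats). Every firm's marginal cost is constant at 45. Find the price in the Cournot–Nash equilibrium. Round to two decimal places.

A representative firm's profit is π_i = q_i(122 - Q) - 45q_i.
Setting ∂π_i/∂q_i = 0 with rivals' quantities fixed: 77 - 2q_i - Σ_{j≠i} q_j = 0.
By symmetry each firm produces the same amount; substituting Σ_{j≠i} q_j = 2q_i yields q_i = 77/4.
Total output Q = 231/4, so price P = 122 - 231/4 = 257/4.

64.25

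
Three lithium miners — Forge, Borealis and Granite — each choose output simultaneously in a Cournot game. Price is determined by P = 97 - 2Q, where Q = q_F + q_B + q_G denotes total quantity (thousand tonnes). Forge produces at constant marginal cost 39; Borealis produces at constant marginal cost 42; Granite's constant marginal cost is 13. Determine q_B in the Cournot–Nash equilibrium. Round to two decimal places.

2.88

Forge's profit: π_F = (97 - 2Q)q_F - (39q_F). Setting ∂π_F/∂q_F = 0: 58 - 4q_F - 2(q_B + q_G) = 0.
Borealis's first-order condition: 55 - 4q_B - 2(q_F + q_G) = 0.
Granite's profit: π_G = (97 - 2Q)q_G - (13q_G). Setting ∂π_G/∂q_G = 0: 84 - 4q_G - 2(q_F + q_B) = 0.
Summing all 3 equations gives 197 − 8Q = 0, hence Q = 197/8.
Back-substituting: q_F = (58 − 197/4)/2 = 35/8, q_B = (55 − 197/4)/2 = 23/8, q_G = (84 − 197/4)/2 = 139/8.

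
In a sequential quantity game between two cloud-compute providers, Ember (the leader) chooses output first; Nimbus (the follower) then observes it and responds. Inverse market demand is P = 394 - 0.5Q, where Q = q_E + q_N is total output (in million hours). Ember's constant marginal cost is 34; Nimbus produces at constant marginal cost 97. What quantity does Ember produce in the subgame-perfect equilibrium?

423

Solve by backward induction. Given q_E, the follower Nimbus maximises π_N = (394 - (1/2)q_E - (1/2)q_N)q_N - 97q_N.
Follower FOC: 297 - (1/2)q_E - q_N = 0, so q_N(q_E) = (297 - (1/2)q_E).
The leader anticipates this reaction. Substituting into P = 394 - 0.5Q gives P = 491/2 - (1/4)q_E, so π_E = (491/2 - (1/4)q_E)q_E - 34q_E.
The leader's first-order condition 423/2 - (1/2)q_E = 0 yields q_E = 423.
Then q_N = (297 - (1/2)·423) = 171/2.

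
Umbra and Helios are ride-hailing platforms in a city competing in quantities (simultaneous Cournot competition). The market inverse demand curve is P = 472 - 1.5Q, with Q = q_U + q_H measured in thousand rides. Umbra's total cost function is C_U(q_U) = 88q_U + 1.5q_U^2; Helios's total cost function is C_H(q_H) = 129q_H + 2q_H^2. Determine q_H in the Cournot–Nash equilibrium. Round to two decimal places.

37.28

Umbra's profit: π_U = (472 - 1.5Q)q_U - (88q_U + (3/2)q_U²). Setting ∂π_U/∂q_U = 0: 384 - 6q_U - (3/2)(q_H) = 0.
Helios's profit: π_H = (472 - 1.5Q)q_H - (129q_H + 2q_H²). Setting ∂π_H/∂q_H = 0: 343 - 7q_H - (3/2)(q_U) = 0.
Rearranging gives the reaction functions q_U = (384 - (3/2)q_H)/6 and q_H = (343 - (3/2)q_U)/7.
Solving the pair: q_U = 54.6792, q_H = 1976/53.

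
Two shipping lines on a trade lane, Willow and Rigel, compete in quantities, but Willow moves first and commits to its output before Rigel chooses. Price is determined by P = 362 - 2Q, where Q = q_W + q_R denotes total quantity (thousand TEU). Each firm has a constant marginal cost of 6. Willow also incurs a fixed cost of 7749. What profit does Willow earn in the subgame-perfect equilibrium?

172

The follower Rigel best-responds to any q_W: π_R = (362 - 2Q)q_R - 6q_R.
Follower FOC: 356 - 2q_W - 4q_R = 0, so q_R(q_W) = (356 - 2q_W)/4.
The leader anticipates this reaction. Substituting into P = 362 - 2Q gives P = 184 - q_W, so π_W = (184 - q_W)q_W - 6q_W.
Leader FOC: 178 - 2q_W = 0, so q_W = 89.
Then q_R = (356 - 2·89)/4 = 89/2.
Price P = 362 - 2·(267/2) = 95.
Willow's profit: (95 - 6)·89 - 7749 = 172.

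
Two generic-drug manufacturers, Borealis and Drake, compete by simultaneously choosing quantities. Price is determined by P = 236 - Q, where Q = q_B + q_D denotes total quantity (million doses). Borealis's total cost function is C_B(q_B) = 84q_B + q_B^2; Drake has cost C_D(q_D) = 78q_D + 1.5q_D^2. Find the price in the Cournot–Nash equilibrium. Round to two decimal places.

Borealis's profit: π_B = (236 - Q)q_B - (84q_B + q_B²). Setting ∂π_B/∂q_B = 0: 152 - 4q_B - (q_D) = 0.
Drake's first-order condition: 158 - 5q_D - (q_B) = 0.
So q_B = (152 - q_D)/4 and q_D = (158 - q_B)/5.
Substituting one into the other gives q_B = 602/19 and q_D = 480/19.
Total output Q = 1082/19, so price P = 236 - 1082/19 = 179.0526.

179.05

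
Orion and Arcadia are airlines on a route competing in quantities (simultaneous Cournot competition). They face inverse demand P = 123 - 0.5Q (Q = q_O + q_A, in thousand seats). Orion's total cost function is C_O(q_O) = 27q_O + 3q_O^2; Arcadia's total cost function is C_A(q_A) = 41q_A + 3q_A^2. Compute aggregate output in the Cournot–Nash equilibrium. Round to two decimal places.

23.73

Orion's profit: π_O = (123 - 0.5Q)q_O - (27q_O + 3q_O²). Setting ∂π_O/∂q_O = 0: 96 - 7q_O - (1/2)(q_A) = 0.
Arcadia's first-order condition: 82 - 7q_A - (1/2)(q_O) = 0.
Best responses: q_O = (96 - (1/2)q_A)/7, q_A = (82 - (1/2)q_O)/7.
Substituting one into the other gives q_O = 12.9436 and q_A = 10.7897.
Total output Q = 12.9436 + 10.7897 = 356/15.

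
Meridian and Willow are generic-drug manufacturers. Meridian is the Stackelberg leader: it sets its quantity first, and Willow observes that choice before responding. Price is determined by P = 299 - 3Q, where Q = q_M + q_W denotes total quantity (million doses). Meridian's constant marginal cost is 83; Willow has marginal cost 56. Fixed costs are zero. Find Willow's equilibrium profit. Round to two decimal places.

1837.69

Solve by backward induction. Given q_M, the follower Willow maximises π_W = (299 - 3q_M - 3q_W)q_W - 56q_W.
∂π_W/∂q_W = 243 - 3q_M - 6q_W = 0 gives the reaction function q_W = (243 - 3q_M)/6.
Meridian substitutes q_W(q_M) into its own profit: π_M = q_M(299 - 3q_M - (243 - 3q_M)/2) - 83q_M = (355/2 - (3/2)q_M)q_M - 83q_M.
Leader FOC: 189/2 - 3q_M = 0, so q_M = 63/2.
Then q_W = (243 - 3·(63/2))/6 = 99/4.
Price P = 299 - 3·(225/4) = 521/4.
Willow's profit: (521/4 - 56)·(99/4) = 1837.6875.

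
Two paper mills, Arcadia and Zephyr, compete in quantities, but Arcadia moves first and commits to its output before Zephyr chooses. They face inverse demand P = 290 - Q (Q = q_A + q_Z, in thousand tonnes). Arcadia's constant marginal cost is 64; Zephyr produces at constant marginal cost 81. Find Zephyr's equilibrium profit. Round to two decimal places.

Solve by backward induction. Given q_A, the follower Zephyr maximises π_Z = (290 - q_A - q_Z)q_Z - 81q_Z.
Setting the follower's marginal profit to zero, 209 - q_A - 2q_Z = 0, i.e. q_Z = (209 - q_A)/2.
The leader anticipates this reaction. Substituting into P = 290 - Q gives P = 371/2 - (1/2)q_A, so π_A = (371/2 - (1/2)q_A)q_A - 64q_A.
The leader's first-order condition 243/2 - q_A = 0 yields q_A = 243/2.
Then q_Z = (209 - 243/2)/2 = 175/4.
Price P = 290 - 661/4 = 499/4.
Zephyr's profit: (499/4 - 81)·(175/4) = 1914.0625.

1914.06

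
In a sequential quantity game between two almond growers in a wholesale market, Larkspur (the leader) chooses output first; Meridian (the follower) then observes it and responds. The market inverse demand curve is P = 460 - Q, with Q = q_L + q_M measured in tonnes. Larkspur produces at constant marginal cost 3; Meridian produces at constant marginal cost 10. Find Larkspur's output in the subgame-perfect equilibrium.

232

The follower Meridian best-responds to any q_L: π_M = (460 - Q)q_M - 10q_M.
Setting the follower's marginal profit to zero, 450 - q_L - 2q_M = 0, i.e. q_M = (450 - q_L)/2.
The leader anticipates this reaction. Substituting into P = 460 - Q gives P = 235 - (1/2)q_L, so π_L = (235 - (1/2)q_L)q_L - 3q_L.
The leader's first-order condition 232 - q_L = 0 yields q_L = 232.
Then q_M = (450 - 232)/2 = 109.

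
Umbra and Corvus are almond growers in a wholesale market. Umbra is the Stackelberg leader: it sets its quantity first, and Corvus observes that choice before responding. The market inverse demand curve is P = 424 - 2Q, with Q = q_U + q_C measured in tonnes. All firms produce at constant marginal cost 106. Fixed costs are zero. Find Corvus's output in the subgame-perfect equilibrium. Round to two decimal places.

39.75

Solve by backward induction. Given q_U, the follower Corvus maximises π_C = (424 - 2q_U - 2q_C)q_C - 106q_C.
∂π_C/∂q_C = 318 - 2q_U - 4q_C = 0 gives the reaction function q_C = (318 - 2q_U)/4.
Umbra substitutes q_C(q_U) into its own profit: π_U = q_U(424 - 2q_U - (318 - 2q_U)/2) - 106q_U = (265 - q_U)q_U - 106q_U.
Leader FOC: 159 - 2q_U = 0, so q_U = 159/2.
Then q_C = (318 - 2·(159/2))/4 = 159/4.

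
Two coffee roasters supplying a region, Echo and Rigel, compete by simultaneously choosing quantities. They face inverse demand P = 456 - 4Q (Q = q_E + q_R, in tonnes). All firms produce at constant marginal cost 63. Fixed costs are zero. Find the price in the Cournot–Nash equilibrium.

Each firm earns π_i = (456 - 4Q)q_i - 63q_i.
First-order condition (treating rivals' output as given): 393 - 8q_i - 4q_j = 0.
By symmetry each firm produces the same amount; substituting q_j = q_i yields q_i = 393/12 = 131/4.
Total output Q = 131/2, so price P = 456 - 4·(131/2) = 194.

194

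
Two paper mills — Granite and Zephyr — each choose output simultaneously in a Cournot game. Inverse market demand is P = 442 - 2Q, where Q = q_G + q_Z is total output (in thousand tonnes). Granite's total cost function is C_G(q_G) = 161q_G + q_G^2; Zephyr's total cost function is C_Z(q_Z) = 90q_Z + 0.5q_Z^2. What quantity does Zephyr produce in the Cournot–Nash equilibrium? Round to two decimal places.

59.62

Granite's profit: π_G = (442 - 2Q)q_G - (161q_G + q_G²). Setting ∂π_G/∂q_G = 0: 281 - 6q_G - 2(q_Z) = 0.
Zephyr's profit: π_Z = (442 - 2Q)q_Z - (90q_Z + (1/2)q_Z²). Setting ∂π_Z/∂q_Z = 0: 352 - 5q_Z - 2(q_G) = 0.
Rearranging gives the reaction functions q_G = (281 - 2q_Z)/6 and q_Z = (352 - 2q_G)/5.
Substituting one into the other gives q_G = 701/26 and q_Z = 775/13.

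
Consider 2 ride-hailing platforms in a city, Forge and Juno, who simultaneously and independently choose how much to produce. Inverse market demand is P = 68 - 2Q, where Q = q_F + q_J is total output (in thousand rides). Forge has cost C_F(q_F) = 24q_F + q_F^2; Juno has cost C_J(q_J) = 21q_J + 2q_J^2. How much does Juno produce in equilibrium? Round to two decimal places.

Forge's profit: π_F = (68 - 2Q)q_F - (24q_F + q_F²). Setting ∂π_F/∂q_F = 0: 44 - 6q_F - 2(q_J) = 0.
Juno's profit: π_J = (68 - 2Q)q_J - (21q_J + 2q_J²). Setting ∂π_J/∂q_J = 0: 47 - 8q_J - 2(q_F) = 0.
So q_F = (44 - 2q_J)/6 and q_J = (47 - 2q_F)/8.
Substituting one into the other gives q_F = 129/22 and q_J = 97/22.

4.41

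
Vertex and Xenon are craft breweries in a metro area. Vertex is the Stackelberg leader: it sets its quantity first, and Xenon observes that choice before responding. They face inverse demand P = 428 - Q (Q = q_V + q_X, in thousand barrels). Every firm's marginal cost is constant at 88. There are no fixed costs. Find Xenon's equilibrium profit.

The follower Xenon best-responds to any q_V: π_X = (428 - Q)q_X - 88q_X.
Setting the follower's marginal profit to zero, 340 - q_V - 2q_X = 0, i.e. q_X = (340 - q_V)/2.
Vertex substitutes q_X(q_V) into its own profit: π_V = q_V(428 - q_V - (340 - q_V)/2) - 88q_V = (258 - (1/2)q_V)q_V - 88q_V.
Maximising: ∂π_V/∂q_V = 170 - q_V = 0, giving q_V = 170.
Then q_X = (340 - 170)/2 = 85.
Price P = 428 - 255 = 173.
Xenon's profit: (173 - 88)·85 = 7225.

7225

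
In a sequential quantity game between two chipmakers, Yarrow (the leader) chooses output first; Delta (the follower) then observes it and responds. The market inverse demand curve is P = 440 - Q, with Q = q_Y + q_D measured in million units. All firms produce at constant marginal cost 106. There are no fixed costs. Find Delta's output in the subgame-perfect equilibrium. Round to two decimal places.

83.50

Solve by backward induction. Given q_Y, the follower Delta maximises π_D = (440 - q_Y - q_D)q_D - 106q_D.
∂π_D/∂q_D = 334 - q_Y - 2q_D = 0 gives the reaction function q_D = (334 - q_Y)/2.
The leader anticipates this reaction. Substituting into P = 440 - Q gives P = 273 - (1/2)q_Y, so π_Y = (273 - (1/2)q_Y)q_Y - 106q_Y.
The leader's first-order condition 167 - q_Y = 0 yields q_Y = 167.
Then q_D = (334 - 167)/2 = 167/2.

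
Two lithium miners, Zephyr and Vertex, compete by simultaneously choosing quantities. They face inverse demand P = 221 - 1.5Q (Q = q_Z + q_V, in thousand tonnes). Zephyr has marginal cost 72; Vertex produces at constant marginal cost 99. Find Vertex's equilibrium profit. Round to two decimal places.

Zephyr's profit: π_Z = (221 - 1.5Q)q_Z - (72q_Z). Setting ∂π_Z/∂q_Z = 0: 149 - 3q_Z - (3/2)(q_V) = 0.
Vertex's first-order condition: 122 - 3q_V - (3/2)(q_Z) = 0.
Best responses: q_Z = (149 - (3/2)q_V)/3, q_V = (122 - (3/2)q_Z)/3.
Solving the pair: q_Z = 352/9, q_V = 190/9.
Price P = 221 - (3/2)·(542/9) = 392/3.
Vertex's profit: (392/3 - 99)·(190/9) = 668.5185.

668.52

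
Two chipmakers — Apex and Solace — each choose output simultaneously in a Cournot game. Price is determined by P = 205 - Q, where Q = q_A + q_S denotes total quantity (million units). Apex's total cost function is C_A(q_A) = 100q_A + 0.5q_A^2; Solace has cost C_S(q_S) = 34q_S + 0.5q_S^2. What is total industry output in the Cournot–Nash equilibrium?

Apex's profit: π_A = (205 - Q)q_A - (100q_A + (1/2)q_A²). Setting ∂π_A/∂q_A = 0: 105 - 3q_A - (q_S) = 0.
Solace's first-order condition: 171 - 3q_S - (q_A) = 0.
So q_A = (105 - q_S)/3 and q_S = (171 - q_A)/3.
Solving the pair: q_A = 18, q_S = 51.
Total output Q = 18 + 51 = 69.

69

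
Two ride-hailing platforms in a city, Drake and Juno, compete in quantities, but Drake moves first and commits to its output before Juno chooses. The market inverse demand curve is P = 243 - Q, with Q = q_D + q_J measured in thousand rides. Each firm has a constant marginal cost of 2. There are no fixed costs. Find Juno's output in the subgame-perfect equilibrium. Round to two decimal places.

60.25

Solve by backward induction. Given q_D, the follower Juno maximises π_J = (243 - q_D - q_J)q_J - 2q_J.
∂π_J/∂q_J = 241 - q_D - 2q_J = 0 gives the reaction function q_J = (241 - q_D)/2.
Drake substitutes q_J(q_D) into its own profit: π_D = q_D(243 - q_D - (241 - q_D)/2) - 2q_D = (245/2 - (1/2)q_D)q_D - 2q_D.
Maximising: ∂π_D/∂q_D = 241/2 - q_D = 0, giving q_D = 241/2.
Then q_J = (241 - 241/2)/2 = 241/4.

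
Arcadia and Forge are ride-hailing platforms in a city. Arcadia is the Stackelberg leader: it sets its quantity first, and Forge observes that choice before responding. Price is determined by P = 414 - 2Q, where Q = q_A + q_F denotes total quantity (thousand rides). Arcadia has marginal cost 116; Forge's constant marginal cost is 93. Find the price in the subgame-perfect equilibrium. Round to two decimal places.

Solve by backward induction. Given q_A, the follower Forge maximises π_F = (414 - 2q_A - 2q_F)q_F - 93q_F.
∂π_F/∂q_F = 321 - 2q_A - 4q_F = 0 gives the reaction function q_F = (321 - 2q_A)/4.
The leader anticipates this reaction. Substituting into P = 414 - 2Q gives P = 507/2 - q_A, so π_A = (507/2 - q_A)q_A - 116q_A.
The leader's first-order condition 275/2 - 2q_A = 0 yields q_A = 275/4.
Then q_F = (321 - 2·(275/4))/4 = 367/8.
Total output Q = 917/8, so price P = 414 - 2·(917/8) = 739/4.

184.75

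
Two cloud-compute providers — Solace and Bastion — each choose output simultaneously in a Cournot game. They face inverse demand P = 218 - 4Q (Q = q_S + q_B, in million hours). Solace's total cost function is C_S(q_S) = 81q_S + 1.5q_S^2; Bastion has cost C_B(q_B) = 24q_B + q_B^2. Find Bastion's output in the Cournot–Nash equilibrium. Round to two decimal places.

Solace's profit: π_S = (218 - 4Q)q_S - (81q_S + (3/2)q_S²). Setting ∂π_S/∂q_S = 0: 137 - 11q_S - 4(q_B) = 0.
Bastion's profit: π_B = (218 - 4Q)q_B - (24q_B + q_B²). Setting ∂π_B/∂q_B = 0: 194 - 10q_B - 4(q_S) = 0.
Best responses: q_S = (137 - 4q_B)/11, q_B = (194 - 4q_S)/10.
Solving the pair: q_S = 297/47, q_B = 793/47.

16.87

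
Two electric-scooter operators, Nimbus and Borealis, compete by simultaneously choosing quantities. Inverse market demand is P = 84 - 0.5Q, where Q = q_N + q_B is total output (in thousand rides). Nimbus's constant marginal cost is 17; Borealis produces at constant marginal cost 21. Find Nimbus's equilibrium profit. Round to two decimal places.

1120.22

Nimbus's profit: π_N = (84 - 0.5Q)q_N - (17q_N). Setting ∂π_N/∂q_N = 0: 67 - q_N - (1/2)(q_B) = 0.
Borealis's profit: π_B = (84 - 0.5Q)q_B - (21q_B). Setting ∂π_B/∂q_B = 0: 63 - q_B - (1/2)(q_N) = 0.
So q_N = (67 - (1/2)q_B) and q_B = (63 - (1/2)q_N).
Substituting one into the other gives q_N = 142/3 and q_B = 118/3.
Price P = 84 - (1/2)·(260/3) = 122/3.
Nimbus's profit: (122/3 - 17)·(142/3) = 1120.2222.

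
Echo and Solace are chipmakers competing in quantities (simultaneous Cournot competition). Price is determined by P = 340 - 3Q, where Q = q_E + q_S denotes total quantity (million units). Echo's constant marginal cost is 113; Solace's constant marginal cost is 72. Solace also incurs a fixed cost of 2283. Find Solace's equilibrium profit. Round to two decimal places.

Echo's profit: π_E = (340 - 3Q)q_E - (113q_E). Setting ∂π_E/∂q_E = 0: 227 - 6q_E - 3(q_S) = 0.
Solace's first-order condition: 268 - 6q_S - 3(q_E) = 0.
Rearranging gives the reaction functions q_E = (227 - 3q_S)/6 and q_S = (268 - 3q_E)/6.
Solving the pair: q_E = 62/3, q_S = 103/3.
Price P = 340 - 3·55 = 175.
Solace's profit: (175 - 72)·(103/3) - 2283 = 1253.3333.

1253.33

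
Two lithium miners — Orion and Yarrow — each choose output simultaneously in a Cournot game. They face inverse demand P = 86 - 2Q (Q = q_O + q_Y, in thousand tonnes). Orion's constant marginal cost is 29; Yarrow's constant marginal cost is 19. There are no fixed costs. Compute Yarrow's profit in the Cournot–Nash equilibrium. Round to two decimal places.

329.39

Orion's profit: π_O = (86 - 2Q)q_O - (29q_O). Setting ∂π_O/∂q_O = 0: 57 - 4q_O - 2(q_Y) = 0.
Yarrow's profit: π_Y = (86 - 2Q)q_Y - (19q_Y). Setting ∂π_Y/∂q_Y = 0: 67 - 4q_Y - 2(q_O) = 0.
So q_O = (57 - 2q_Y)/4 and q_Y = (67 - 2q_O)/4.
Substituting one into the other gives q_O = 47/6 and q_Y = 77/6.
Price P = 86 - 2·(62/3) = 134/3.
Yarrow's profit: (134/3 - 19)·(77/6) = 329.3889.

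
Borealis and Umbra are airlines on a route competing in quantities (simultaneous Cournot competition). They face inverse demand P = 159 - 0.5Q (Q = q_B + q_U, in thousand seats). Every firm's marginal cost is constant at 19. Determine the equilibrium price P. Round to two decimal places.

Each firm earns π_i = (159 - 0.5Q)q_i - 19q_i.
First-order condition (treating rivals' output as given): 140 - q_i - (1/2)q_j = 0.
By symmetry each firm produces the same amount; substituting q_j = q_i yields q_i = 140/(3/2) = 280/3.
Total output Q = 560/3, so price P = 159 - (1/2)·(560/3) = 197/3.

65.67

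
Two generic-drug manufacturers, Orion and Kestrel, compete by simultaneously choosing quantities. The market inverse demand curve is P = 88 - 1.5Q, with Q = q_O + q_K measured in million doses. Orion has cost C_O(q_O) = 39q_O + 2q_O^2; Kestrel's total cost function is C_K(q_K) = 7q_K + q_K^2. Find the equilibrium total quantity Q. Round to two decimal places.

18.84

Orion's profit: π_O = (88 - 1.5Q)q_O - (39q_O + 2q_O²). Setting ∂π_O/∂q_O = 0: 49 - 7q_O - (3/2)(q_K) = 0.
Kestrel's first-order condition: 81 - 5q_K - (3/2)(q_O) = 0.
Best responses: q_O = (49 - (3/2)q_K)/7, q_K = (81 - (3/2)q_O)/5.
Substituting one into the other gives q_O = 494/131 and q_K = 1974/131.
Total output Q = 494/131 + 1974/131 = 18.8397.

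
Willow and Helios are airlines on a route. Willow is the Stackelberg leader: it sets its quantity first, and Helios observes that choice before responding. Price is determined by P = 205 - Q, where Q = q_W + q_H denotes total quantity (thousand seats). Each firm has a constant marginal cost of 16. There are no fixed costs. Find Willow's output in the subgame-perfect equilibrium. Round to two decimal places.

Solve by backward induction. Given q_W, the follower Helios maximises π_H = (205 - q_W - q_H)q_H - 16q_H.
Setting the follower's marginal profit to zero, 189 - q_W - 2q_H = 0, i.e. q_H = (189 - q_W)/2.
The leader anticipates this reaction. Substituting into P = 205 - Q gives P = 221/2 - (1/2)q_W, so π_W = (221/2 - (1/2)q_W)q_W - 16q_W.
Maximising: ∂π_W/∂q_W = 189/2 - q_W = 0, giving q_W = 189/2.
Then q_H = (189 - 189/2)/2 = 189/4.

94.50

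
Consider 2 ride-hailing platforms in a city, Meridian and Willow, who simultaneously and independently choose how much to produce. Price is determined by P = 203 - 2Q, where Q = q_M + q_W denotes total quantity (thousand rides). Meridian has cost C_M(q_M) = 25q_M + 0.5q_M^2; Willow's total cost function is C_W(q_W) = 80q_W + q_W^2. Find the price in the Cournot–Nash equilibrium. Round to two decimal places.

Meridian's profit: π_M = (203 - 2Q)q_M - (25q_M + (1/2)q_M²). Setting ∂π_M/∂q_M = 0: 178 - 5q_M - 2(q_W) = 0.
Willow's first-order condition: 123 - 6q_W - 2(q_M) = 0.
So q_M = (178 - 2q_W)/5 and q_W = (123 - 2q_M)/6.
Substituting one into the other gives q_M = 411/13 and q_W = 259/26.
Total output Q = 1081/26, so price P = 203 - 2·(1081/26) = 1558/13.

119.85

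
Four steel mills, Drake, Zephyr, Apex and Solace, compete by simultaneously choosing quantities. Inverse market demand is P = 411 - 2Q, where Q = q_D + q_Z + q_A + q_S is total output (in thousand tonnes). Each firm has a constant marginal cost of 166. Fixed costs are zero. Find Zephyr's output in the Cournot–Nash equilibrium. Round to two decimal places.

A representative firm's profit is π_i = q_i(411 - 2Q) - 166q_i.
First-order condition (treating rivals' output as given): 245 - 4q_i - 2·Σ_{j≠i} q_j = 0.
With identical firms every q_j equals q_i, so Σ_{j≠i} q_j = 3q_i and 245 = 10q_i, giving q_i = 49/2.

24.50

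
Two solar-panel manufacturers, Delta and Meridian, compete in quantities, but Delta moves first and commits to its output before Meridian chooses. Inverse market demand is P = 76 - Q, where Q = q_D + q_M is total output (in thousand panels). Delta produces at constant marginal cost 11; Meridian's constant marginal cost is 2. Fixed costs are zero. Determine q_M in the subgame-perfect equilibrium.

Solve by backward induction. Given q_D, the follower Meridian maximises π_M = (76 - q_D - q_M)q_M - 2q_M.
Setting the follower's marginal profit to zero, 74 - q_D - 2q_M = 0, i.e. q_M = (74 - q_D)/2.
Delta substitutes q_M(q_D) into its own profit: π_D = q_D(76 - q_D - (74 - q_D)/2) - 11q_D = (39 - (1/2)q_D)q_D - 11q_D.
The leader's first-order condition 28 - q_D = 0 yields q_D = 28.
Then q_M = (74 - 28)/2 = 23.

23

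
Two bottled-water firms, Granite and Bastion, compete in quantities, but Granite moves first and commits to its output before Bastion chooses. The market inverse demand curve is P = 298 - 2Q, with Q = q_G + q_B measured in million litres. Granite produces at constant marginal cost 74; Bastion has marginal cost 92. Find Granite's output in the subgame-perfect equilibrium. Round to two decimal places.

The follower Bastion best-responds to any q_G: π_B = (298 - 2Q)q_B - 92q_B.
∂π_B/∂q_B = 206 - 2q_G - 4q_B = 0 gives the reaction function q_B = (206 - 2q_G)/4.
The leader anticipates this reaction. Substituting into P = 298 - 2Q gives P = 195 - q_G, so π_G = (195 - q_G)q_G - 74q_G.
Leader FOC: 121 - 2q_G = 0, so q_G = 121/2.
Then q_B = (206 - 2·(121/2))/4 = 85/4.

60.50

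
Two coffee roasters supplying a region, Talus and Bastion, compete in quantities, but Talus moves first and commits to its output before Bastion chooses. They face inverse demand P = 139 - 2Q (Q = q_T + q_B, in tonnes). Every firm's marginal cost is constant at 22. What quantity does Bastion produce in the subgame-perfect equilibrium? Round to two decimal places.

The follower Bastion best-responds to any q_T: π_B = (139 - 2Q)q_B - 22q_B.
Follower FOC: 117 - 2q_T - 4q_B = 0, so q_B(q_T) = (117 - 2q_T)/4.
Talus substitutes q_B(q_T) into its own profit: π_T = q_T(139 - 2q_T - (117 - 2q_T)/2) - 22q_T = (161/2 - q_T)q_T - 22q_T.
The leader's first-order condition 117/2 - 2q_T = 0 yields q_T = 117/4.
Then q_B = (117 - 2·(117/4))/4 = 117/8.

14.63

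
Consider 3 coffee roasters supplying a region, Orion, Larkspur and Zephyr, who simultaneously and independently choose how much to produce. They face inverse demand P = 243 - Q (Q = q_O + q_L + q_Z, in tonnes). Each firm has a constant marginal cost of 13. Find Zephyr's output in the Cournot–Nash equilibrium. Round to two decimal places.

A representative firm's profit is π_i = q_i(243 - Q) - 13q_i.
First-order condition (treating rivals' output as given): 230 - 2q_i - Σ_{j≠i} q_j = 0.
By symmetry each firm produces the same amount; substituting Σ_{j≠i} q_j = 2q_i yields q_i = 230/4 = 115/2.

57.50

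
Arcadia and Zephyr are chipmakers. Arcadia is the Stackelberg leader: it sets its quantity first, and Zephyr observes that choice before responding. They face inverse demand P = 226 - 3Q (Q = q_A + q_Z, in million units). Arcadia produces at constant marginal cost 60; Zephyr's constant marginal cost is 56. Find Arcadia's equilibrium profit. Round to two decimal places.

Solve by backward induction. Given q_A, the follower Zephyr maximises π_Z = (226 - 3q_A - 3q_Z)q_Z - 56q_Z.
∂π_Z/∂q_Z = 170 - 3q_A - 6q_Z = 0 gives the reaction function q_Z = (170 - 3q_A)/6.
The leader anticipates this reaction. Substituting into P = 226 - 3Q gives P = 141 - (3/2)q_A, so π_A = (141 - (3/2)q_A)q_A - 60q_A.
Maximising: ∂π_A/∂q_A = 81 - 3q_A = 0, giving q_A = 27.
Then q_Z = (170 - 3·27)/6 = 89/6.
Price P = 226 - 3·(251/6) = 201/2.
Arcadia's profit: (201/2 - 60)·27 = 1093.5000.

1093.50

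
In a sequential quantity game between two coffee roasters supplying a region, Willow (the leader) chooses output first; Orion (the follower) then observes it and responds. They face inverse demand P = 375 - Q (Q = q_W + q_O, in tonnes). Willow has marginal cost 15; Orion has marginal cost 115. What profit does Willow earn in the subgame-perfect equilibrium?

26450

Solve by backward induction. Given q_W, the follower Orion maximises π_O = (375 - q_W - q_O)q_O - 115q_O.
Follower FOC: 260 - q_W - 2q_O = 0, so q_O(q_W) = (260 - q_W)/2.
The leader anticipates this reaction. Substituting into P = 375 - Q gives P = 245 - (1/2)q_W, so π_W = (245 - (1/2)q_W)q_W - 15q_W.
The leader's first-order condition 230 - q_W = 0 yields q_W = 230.
Then q_O = (260 - 230)/2 = 15.
Price P = 375 - 245 = 130.
Willow's profit: (130 - 15)·230 = 26450.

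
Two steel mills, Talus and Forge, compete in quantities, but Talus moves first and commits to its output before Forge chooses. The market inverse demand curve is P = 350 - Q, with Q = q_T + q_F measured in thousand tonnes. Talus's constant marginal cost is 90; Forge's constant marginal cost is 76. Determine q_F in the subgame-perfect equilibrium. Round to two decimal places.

The follower Forge best-responds to any q_T: π_F = (350 - Q)q_F - 76q_F.
Follower FOC: 274 - q_T - 2q_F = 0, so q_F(q_T) = (274 - q_T)/2.
Talus substitutes q_F(q_T) into its own profit: π_T = q_T(350 - q_T - (274 - q_T)/2) - 90q_T = (213 - (1/2)q_T)q_T - 90q_T.
The leader's first-order condition 123 - q_T = 0 yields q_T = 123.
Then q_F = (274 - 123)/2 = 151/2.

75.50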